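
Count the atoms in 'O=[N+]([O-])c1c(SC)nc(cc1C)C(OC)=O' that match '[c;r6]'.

The query [c;r6] means: aromatic carbon that belongs to a six-membered ring.
Check the 16 heavy atoms by environment: 1× n (aromatic, in 6-ring) → no; 5× c (aromatic, in 6-ring) → match; 4× C (acyclic) → no; 1× N (charge +1, acyclic) → no; 1× O (charge -1, acyclic) → no; 3× O (acyclic) → no; 1× S (acyclic) → no.
That gives 5 matching atoms.

5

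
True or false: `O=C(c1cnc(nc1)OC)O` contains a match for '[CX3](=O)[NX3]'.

False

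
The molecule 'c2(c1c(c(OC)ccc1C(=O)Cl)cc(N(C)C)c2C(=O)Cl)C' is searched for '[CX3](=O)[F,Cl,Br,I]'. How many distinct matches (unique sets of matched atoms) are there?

2

[CX3](=O)[F,Cl,Br,I] is the SMARTS for an acyl halide: a carbonyl carbon bonded to a halogen.
The molecule carries 2 separate instances of an acyl chloride (-C(=O)Cl) meeting every constraint; each maps to a distinct set of atoms, giving 2 matches.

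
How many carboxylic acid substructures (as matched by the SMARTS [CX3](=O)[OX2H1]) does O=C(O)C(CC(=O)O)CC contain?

2

[CX3](=O)[OX2H1] is the SMARTS for a carboxylic acid: an sp2 carbon double-bonded to O and single-bonded to an -OH oxygen.
The molecule carries 2 separate instances of a carboxylic acid group (-C(=O)OH) meeting every constraint; each maps to a distinct set of atoms, giving 2 matches.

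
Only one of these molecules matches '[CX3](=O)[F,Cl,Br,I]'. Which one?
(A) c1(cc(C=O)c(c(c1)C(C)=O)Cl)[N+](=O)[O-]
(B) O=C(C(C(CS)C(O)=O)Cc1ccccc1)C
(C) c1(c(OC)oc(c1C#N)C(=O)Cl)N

C

[CX3](=O)[F,Cl,Br,I] describes a carbonyl carbon bonded to a halogen (an acyl halide).
(A) has a chloro substituent but the Cl is not on a carbonyl carbon.
(B) has a carboxylic acid group (-C(=O)OH) but the carbonyl is bonded to -OH, not to a halogen.
(C) contains an acyl chloride (-C(=O)Cl), which satisfies every atom and bond constraint.
So the answer is (C).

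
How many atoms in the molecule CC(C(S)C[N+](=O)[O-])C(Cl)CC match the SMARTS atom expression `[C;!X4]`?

0

The query [C;!X4] means: aliphatic carbon that does not have four total connections.
Check the 12 heavy atoms by environment: 7× C (X4) → no; 1× S (X2) → no; 1× Cl (X1) → no; 1× N (charge +1, X3) → no; 1× O (charge -1, X1) → no; 1× O (X1) → no.
No environment satisfies the query, so 0 matching atoms.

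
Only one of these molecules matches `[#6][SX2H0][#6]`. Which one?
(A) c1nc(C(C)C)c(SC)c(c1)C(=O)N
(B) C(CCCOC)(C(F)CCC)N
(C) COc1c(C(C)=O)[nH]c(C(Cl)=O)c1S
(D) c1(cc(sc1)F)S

A

[#6][SX2H0][#6] describes an aliphatic sulfur bridging two carbons with no H on the sulfur (a thioether).
(A) contains a methylthio ether (-SCH3), which satisfies every atom and bond constraint.
(B) has a methoxy ether (-OCH3) but the bridging atom is O, not S.
(C) has a methoxy ether (-OCH3) but the bridging atom is O, not S.
(D) has a thiol (-SH) but the sulfur has H1, not H0 bridging two carbons.
So the answer is (A).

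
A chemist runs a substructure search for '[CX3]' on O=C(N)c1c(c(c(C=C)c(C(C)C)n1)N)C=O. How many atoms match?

The query [CX3] means: C with X3: aliphatic carbon with exactly 3 total connections.
Check the 17 heavy atoms by environment: 1× n (aromatic, X2) → no; 5× c (aromatic, X3) → no; 2× N (X3) → no; 4× C (X3) → match; 2× O (X1) → no; 3× C (X4) → no.
That gives 4 matching atoms.

4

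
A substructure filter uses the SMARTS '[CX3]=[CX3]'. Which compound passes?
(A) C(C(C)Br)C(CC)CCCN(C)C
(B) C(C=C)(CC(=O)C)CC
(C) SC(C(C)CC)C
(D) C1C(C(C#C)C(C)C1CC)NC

B

[CX3]=[CX3] describes a non-aromatic C=C double bond between two sp2 carbons (an alkene).
(A) has an ethyl group (-CH2CH3) but its C-C bond is a single bond between CX4 carbons, not CX3=CX3.
(B) contains a vinyl group (-CH=CH2), which satisfies every atom and bond constraint.
(C) has an ethyl group (-CH2CH3) but its C-C bond is a single bond between CX4 carbons, not CX3=CX3.
(D) has an ethynyl group (-C#CH) but the C-C bond is a triple bond, not a double bond.
So the answer is (B).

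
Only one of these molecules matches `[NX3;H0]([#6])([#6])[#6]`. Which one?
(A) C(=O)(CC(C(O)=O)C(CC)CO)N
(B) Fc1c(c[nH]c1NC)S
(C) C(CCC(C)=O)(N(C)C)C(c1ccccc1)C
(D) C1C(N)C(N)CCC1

[NX3;H0]([#6])([#6])[#6] describes a trivalent nitrogen with no H, bonded to three carbons (a tertiary amine).
(A) has a primary amide (-C(=O)NH2) but the amide nitrogen has H2 and only one carbon neighbour.
(B) has an N-methylamino group (-NHCH3) but the nitrogen still has one H (H1), not H0.
(C) contains a dimethylamino group (-N(CH3)2), which satisfies every atom and bond constraint.
(D) has a primary amino group (-NH2) but the nitrogen has H2, not H0 with three carbons.
So the answer is (C).

C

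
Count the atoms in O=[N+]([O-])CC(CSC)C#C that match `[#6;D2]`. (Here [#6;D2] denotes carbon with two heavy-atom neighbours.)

3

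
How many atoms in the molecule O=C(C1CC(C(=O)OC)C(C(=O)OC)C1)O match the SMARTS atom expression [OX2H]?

1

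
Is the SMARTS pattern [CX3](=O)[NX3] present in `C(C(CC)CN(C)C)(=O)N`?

Yes

The pattern [CX3](=O)[NX3] describes a carbonyl carbon bonded to a trivalent nitrogen — an amide.
The molecule carries a primary amide (-C(=O)NH2), whose atoms satisfy every constraint of the query, so the pattern matches.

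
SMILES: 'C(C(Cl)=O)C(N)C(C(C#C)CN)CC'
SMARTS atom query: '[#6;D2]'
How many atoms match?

The query [#6;D2] means: any carbon bonded to exactly two heavy atoms.
Check the 14 heavy atoms by environment: 4× C (D2) → match; 4× C (D3) → no; 2× N (D1) → no; 2× C (D1) → no; 1× O (D1) → no; 1× Cl (D1) → no.
That gives 4 matching atoms.

4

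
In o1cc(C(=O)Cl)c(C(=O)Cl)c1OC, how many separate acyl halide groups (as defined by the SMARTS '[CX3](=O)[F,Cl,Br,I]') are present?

2

[CX3](=O)[F,Cl,Br,I] is the SMARTS for an acyl halide: a carbonyl carbon bonded to a halogen.
The molecule carries 2 separate instances of an acyl chloride (-C(=O)Cl) meeting every constraint; each maps to a distinct set of atoms, giving 2 matches.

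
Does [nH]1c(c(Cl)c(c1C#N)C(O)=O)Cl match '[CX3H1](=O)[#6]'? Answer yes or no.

The pattern [CX3H1](=O)[#6] describes an sp2 carbon with one H, double-bonded to O and single-bonded to carbon — an aldehyde.
The closest candidate here is a carboxylic acid group (-C(=O)OH), but the carbonyl carbon has H0 and is bonded to O, not H1. No other fragment satisfies the full query, so there is no match.

No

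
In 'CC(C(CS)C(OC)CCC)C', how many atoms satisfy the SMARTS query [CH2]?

3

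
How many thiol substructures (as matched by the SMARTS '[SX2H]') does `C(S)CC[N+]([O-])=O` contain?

1

[SX2H] is the SMARTS for a thiol: an aliphatic sulfur with two connections, one being H.
Exactly one fragment in the molecule meets all constraints, giving 1 match.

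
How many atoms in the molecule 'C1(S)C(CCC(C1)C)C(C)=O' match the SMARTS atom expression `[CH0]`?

Check the 11 heavy atoms by environment: 3× C (H1) → no; 3× C (H2) → no; 2× C (H3) → no; 1× S (H1) → no; 1× C (H0) → match; 1× O (H0) → no.
That gives 1 matching atom.

1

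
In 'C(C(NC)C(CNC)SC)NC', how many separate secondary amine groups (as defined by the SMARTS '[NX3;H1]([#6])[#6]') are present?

3

[NX3;H1]([#6])[#6] is the SMARTS for a secondary amine: a trivalent nitrogen with one H, bonded to two carbons.
The molecule carries 3 separate instances of an N-methylamino group (-NHCH3) meeting every constraint; each maps to a distinct set of atoms, giving 3 matches.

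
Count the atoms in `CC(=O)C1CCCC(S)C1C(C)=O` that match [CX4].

8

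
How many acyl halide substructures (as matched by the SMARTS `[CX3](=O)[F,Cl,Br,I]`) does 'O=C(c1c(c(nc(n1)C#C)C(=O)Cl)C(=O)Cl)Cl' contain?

3

[CX3](=O)[F,Cl,Br,I] is the SMARTS for an acyl halide: a carbonyl carbon bonded to a halogen.
The molecule carries 3 separate instances of an acyl chloride (-C(=O)Cl) meeting every constraint; each maps to a distinct set of atoms, giving 3 matches.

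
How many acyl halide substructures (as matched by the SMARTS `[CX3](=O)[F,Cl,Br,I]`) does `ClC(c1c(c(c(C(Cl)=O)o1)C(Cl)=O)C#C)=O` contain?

3

[CX3](=O)[F,Cl,Br,I] is the SMARTS for an acyl halide: a carbonyl carbon bonded to a halogen.
The molecule carries 3 separate instances of an acyl chloride (-C(=O)Cl) meeting every constraint; each maps to a distinct set of atoms, giving 3 matches.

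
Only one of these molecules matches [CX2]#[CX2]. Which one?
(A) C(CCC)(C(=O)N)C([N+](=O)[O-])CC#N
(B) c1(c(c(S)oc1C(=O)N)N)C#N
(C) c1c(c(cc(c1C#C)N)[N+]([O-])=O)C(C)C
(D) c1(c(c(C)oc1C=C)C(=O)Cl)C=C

C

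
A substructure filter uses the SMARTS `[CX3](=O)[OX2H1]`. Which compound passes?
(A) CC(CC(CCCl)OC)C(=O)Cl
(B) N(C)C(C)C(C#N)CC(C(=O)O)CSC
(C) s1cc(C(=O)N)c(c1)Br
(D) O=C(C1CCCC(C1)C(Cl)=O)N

[CX3](=O)[OX2H1] describes an sp2 carbon double-bonded to O and single-bonded to an -OH oxygen (a carboxylic acid).
(A) has an acyl chloride (-C(=O)Cl) but the carbonyl is bonded to Cl, not to an -OH oxygen.
(B) contains a carboxylic acid group (-C(=O)OH), which satisfies every atom and bond constraint.
(C) has a primary amide (-C(=O)NH2) but the carbonyl is bonded to N, not to an -OH oxygen.
(D) has a primary amide (-C(=O)NH2) but the carbonyl is bonded to N, not to an -OH oxygen.
So the answer is (B).

B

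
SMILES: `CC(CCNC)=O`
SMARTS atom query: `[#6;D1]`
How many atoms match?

2

The query [#6;D1] means: carbon bonded to exactly one heavy atom.
Check the 7 heavy atoms by environment: 2× C (D2) → no; 1× N (D2) → no; 2× C (D1) → match; 1× C (D3) → no; 1× O (D1) → no.
That gives 2 matching atoms.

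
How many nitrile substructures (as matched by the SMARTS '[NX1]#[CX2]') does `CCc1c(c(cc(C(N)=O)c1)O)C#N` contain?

1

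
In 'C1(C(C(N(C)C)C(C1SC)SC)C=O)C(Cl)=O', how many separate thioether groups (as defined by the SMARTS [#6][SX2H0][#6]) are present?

2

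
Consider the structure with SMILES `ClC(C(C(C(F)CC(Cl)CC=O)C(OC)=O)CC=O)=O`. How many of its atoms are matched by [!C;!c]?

The query [!C;!c] means: neither aliphatic nor aromatic carbon — same as [!#6].
Check the 20 heavy atoms by environment: 12× C → no; 5× O → match; 2× Cl → match; 1× F → match.
Summing the matching environments: 5 + 2 + 1 = 8 matching atoms.

8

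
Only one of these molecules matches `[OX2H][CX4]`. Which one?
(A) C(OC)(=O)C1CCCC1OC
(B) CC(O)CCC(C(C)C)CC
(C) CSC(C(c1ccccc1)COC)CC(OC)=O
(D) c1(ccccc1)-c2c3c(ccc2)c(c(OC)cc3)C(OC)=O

B

[OX2H][CX4] describes a hydroxyl oxygen bound to an sp3 (X4) carbon (an aliphatic alcohol).
(A) has a methoxy ether (-OCH3) but the oxygen has H0 (ether), not H1.
(B) contains a hydroxyl group (-OH), which satisfies every atom and bond constraint.
(C) has a methoxy ether (-OCH3) but the oxygen has H0 (ether), not H1.
(D) has a methoxy ether (-OCH3) but the oxygen has H0 (ether), not H1.
So the answer is (B).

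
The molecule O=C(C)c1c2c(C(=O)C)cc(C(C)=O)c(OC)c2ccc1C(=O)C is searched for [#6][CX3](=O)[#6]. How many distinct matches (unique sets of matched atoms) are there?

4

[#6][CX3](=O)[#6] is the SMARTS for a ketone: a carbonyl carbon (no H) flanked by two carbons.
The molecule carries 4 separate instances of an acetyl/ketone group (-C(=O)CH3) meeting every constraint; each maps to a distinct set of atoms, giving 4 matches.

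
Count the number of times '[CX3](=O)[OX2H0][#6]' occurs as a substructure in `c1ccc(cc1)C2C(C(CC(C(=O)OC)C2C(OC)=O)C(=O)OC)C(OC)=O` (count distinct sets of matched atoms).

4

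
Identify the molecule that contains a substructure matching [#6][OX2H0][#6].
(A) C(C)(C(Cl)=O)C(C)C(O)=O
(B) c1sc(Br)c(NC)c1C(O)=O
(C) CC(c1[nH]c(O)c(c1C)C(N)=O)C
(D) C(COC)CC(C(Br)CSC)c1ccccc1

D

[#6][OX2H0][#6] describes an aliphatic oxygen bridging two carbons with no H on the oxygen (an ether).
(A) has a carboxylic acid group (-C(=O)OH) but the -OH oxygen has H1; the =O is OX1, not OX2.
(B) has a carboxylic acid group (-C(=O)OH) but the -OH oxygen has H1; the =O is OX1, not OX2.
(C) has a hydroxyl group (-OH) but the oxygen has H1, not H0 bridging two carbons.
(D) contains a methoxy ether (-OCH3), which satisfies every atom and bond constraint.
So the answer is (D).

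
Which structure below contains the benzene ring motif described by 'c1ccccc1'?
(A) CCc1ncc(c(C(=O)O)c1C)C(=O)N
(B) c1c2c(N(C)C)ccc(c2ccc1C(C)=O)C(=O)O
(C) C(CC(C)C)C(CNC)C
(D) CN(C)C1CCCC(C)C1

B

c1ccccc1 describes six aromatic carbons in a ring (a benzene ring).
(A) has a methyl group (-CH3) but no six-membered all-carbon aromatic ring is present.
(B) contains the required atom environment, so the pattern matches.
(C) has a methyl group (-CH3) but no six-membered all-carbon aromatic ring is present.
(D) has a methyl group (-CH3) but no six-membered all-carbon aromatic ring is present.
So the answer is (B).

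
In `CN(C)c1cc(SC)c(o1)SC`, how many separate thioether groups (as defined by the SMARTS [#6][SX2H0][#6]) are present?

2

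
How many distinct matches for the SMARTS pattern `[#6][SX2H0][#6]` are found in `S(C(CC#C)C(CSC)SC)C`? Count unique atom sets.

3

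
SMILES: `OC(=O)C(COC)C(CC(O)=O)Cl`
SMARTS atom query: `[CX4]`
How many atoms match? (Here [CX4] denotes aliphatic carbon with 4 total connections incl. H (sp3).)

5

The query [CX4] means: C with X4: aliphatic carbon with exactly 4 total connections (bonds + H).
Check the 13 heavy atoms by environment: 5× C (X4) → match; 2× C (X3) → no; 2× O (X1) → no; 3× O (X2) → no; 1× Cl (X1) → no.
That gives 5 matching atoms.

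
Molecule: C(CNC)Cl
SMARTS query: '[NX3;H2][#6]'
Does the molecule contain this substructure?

No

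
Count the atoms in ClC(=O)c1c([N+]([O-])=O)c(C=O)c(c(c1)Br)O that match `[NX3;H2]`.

The query [NX3;H2] means: aliphatic N with 3 total connections, two of them H — an -NH2 nitrogen (amine or amide).
Check the 16 heavy atoms by environment: 5× c (aromatic, H0, X3) → no; 1× c (aromatic, H1, X3) → no; 1× C (H1, X3) → no; 3× O (H0, X1) → no; 1× Br (H0, X1) → no; 1× O (H1, X2) → no; 1× C (H0, X3) → no; 1× Cl (H0, X1) → no; 1× N (charge +1, H0, X3) → no; 1× O (charge -1, H0, X1) → no.
No environment satisfies the query, so 0 matching atoms.

0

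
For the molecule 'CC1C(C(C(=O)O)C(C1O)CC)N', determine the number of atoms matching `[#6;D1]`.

The query [#6;D1] means: carbon bonded to exactly one heavy atom.
Check the 13 heavy atoms by environment: 6× C (D3) → no; 2× C (D1) → match; 3× O (D1) → no; 1× C (D2) → no; 1× N (D1) → no.
That gives 2 matching atoms.

2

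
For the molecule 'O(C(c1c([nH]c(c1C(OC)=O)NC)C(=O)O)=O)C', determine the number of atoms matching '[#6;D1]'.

3

The query [#6;D1] means: carbon bonded to exactly one heavy atom.
Check the 18 heavy atoms by environment: 1× n (aromatic, D2) → no; 4× c (aromatic, D3) → no; 3× C (D3) → no; 4× O (D1) → no; 1× N (D2) → no; 3× C (D1) → match; 2× O (D2) → no.
That gives 3 matching atoms.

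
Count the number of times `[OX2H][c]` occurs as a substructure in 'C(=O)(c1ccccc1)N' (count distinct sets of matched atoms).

[OX2H][c] is the SMARTS for a phenol: a hydroxyl oxygen attached to an aromatic carbon.
No fragment in the molecule satisfies every constraint, giving 0 matches.

0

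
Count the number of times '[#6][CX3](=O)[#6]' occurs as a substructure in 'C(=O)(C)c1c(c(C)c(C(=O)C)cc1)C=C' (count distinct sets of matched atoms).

2

[#6][CX3](=O)[#6] is the SMARTS for a ketone: a carbonyl carbon (no H) flanked by two carbons.
The molecule carries 2 separate instances of an acetyl/ketone group (-C(=O)CH3) meeting every constraint; each maps to a distinct set of atoms, giving 2 matches.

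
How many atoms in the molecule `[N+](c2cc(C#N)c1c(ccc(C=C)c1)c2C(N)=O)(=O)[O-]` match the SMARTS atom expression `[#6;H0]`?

The query [#6;H0] means: any carbon with no attached hydrogen.
Check the 20 heavy atoms by environment: 6× c (aromatic, H0) → match; 4× c (aromatic, H1) → no; 1× N (charge +1, H0) → no; 1× O (charge -1, H0) → no; 2× O (H0) → no; 2× C (H0) → match; 1× N (H2) → no; 1× N (H0) → no; 1× C (H1) → no; 1× C (H2) → no.
Summing the matching environments: 6 + 2 = 8 matching atoms.

8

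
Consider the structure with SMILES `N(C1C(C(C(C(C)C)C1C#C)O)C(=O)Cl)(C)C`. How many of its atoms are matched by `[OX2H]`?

1

Check the 17 heavy atoms by environment: 6× C (H1, X4) → no; 1× C (H0, X3) → no; 1× O (H0, X1) → no; 1× Cl (H0, X1) → no; 1× O (H1, X2) → match; 1× C (H0, X2) → no; 1× C (H1, X2) → no; 4× C (H3, X4) → no; 1× N (H0, X3) → no.
That gives 1 matching atom.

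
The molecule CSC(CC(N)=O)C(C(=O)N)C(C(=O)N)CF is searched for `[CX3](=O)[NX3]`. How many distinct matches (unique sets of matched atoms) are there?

3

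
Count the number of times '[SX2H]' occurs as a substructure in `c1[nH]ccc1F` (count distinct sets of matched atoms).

0

[SX2H] is the SMARTS for a thiol: an aliphatic sulfur with two connections, one being H.
No fragment in the molecule satisfies every constraint, giving 0 matches.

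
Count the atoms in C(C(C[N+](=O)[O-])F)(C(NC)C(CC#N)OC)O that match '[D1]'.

7

The query [D1] means: atom with exactly one heavy-atom neighbour (degree 1).
Check the 17 heavy atoms by environment: 3× C (D2) → no; 4× C (D3) → no; 1× N (D2) → no; 2× C (D1) → match; 1× N (charge +1, D3) → no; 1× O (charge -1, D1) → match; 2× O (D1) → match; 1× O (D2) → no; 1× N (D1) → match; 1× F (D1) → match.
Summing the matching environments: 2 + 1 + 2 + 1 + 1 = 7 matching atoms.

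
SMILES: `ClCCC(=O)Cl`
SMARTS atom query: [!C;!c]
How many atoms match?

The query [!C;!c] means: neither aliphatic nor aromatic carbon — same as [!#6].
Check the 6 heavy atoms by environment: 3× C → no; 1× O → match; 2× Cl → match.
Summing the matching environments: 1 + 2 = 3 matching atoms.

3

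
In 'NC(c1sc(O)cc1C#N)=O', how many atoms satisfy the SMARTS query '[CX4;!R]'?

0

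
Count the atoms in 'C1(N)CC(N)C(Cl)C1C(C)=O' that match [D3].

The query [D3] means: atom with exactly three heavy-atom neighbours.
Check the 11 heavy atoms by environment: 5× C (D3) → match; 1× C (D2) → no; 2× N (D1) → no; 1× O (D1) → no; 1× C (D1) → no; 1× Cl (D1) → no.
That gives 5 matching atoms.

5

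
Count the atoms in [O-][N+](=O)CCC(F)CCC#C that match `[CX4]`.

Check the 11 heavy atoms by environment: 5× C (X4) → match; 2× C (X2) → no; 1× N (charge +1, X3) → no; 1× O (charge -1, X1) → no; 1× O (X1) → no; 1× F (X1) → no.
That gives 5 matching atoms.

5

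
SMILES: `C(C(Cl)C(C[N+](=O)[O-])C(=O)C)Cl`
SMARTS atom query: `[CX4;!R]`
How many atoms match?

5

The query [CX4;!R] means: aliphatic carbon with four total connections, not in a ring.
Check the 12 heavy atoms by environment: 5× C (X4, acyclic) → match; 1× N (charge +1, X3, acyclic) → no; 1× O (charge -1, X1, acyclic) → no; 2× O (X1, acyclic) → no; 2× Cl (X1, acyclic) → no; 1× C (X3, acyclic) → no.
That gives 5 matching atoms.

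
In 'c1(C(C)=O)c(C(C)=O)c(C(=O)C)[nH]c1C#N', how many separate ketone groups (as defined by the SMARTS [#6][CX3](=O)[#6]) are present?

[#6][CX3](=O)[#6] is the SMARTS for a ketone: a carbonyl carbon (no H) flanked by two carbons.
The molecule carries 3 separate instances of an acetyl/ketone group (-C(=O)CH3) meeting every constraint; each maps to a distinct set of atoms, giving 3 matches.

3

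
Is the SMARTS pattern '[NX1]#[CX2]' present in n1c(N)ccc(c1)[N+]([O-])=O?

The pattern [NX1]#[CX2] describes a nitrogen triple-bonded to a two-connected carbon — a nitrile.
The closest candidate here is a nitro group (-[N+](=O)[O-]), but there is no C#N triple bond. No other fragment satisfies the full query, so there is no match.

No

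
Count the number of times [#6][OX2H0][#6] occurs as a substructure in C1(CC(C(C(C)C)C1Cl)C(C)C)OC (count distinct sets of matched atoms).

1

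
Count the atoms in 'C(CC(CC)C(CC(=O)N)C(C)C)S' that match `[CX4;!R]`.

10

The query [CX4;!R] means: aliphatic carbon with four total connections, not in a ring.
Check the 14 heavy atoms by environment: 10× C (X4, acyclic) → match; 1× C (X3, acyclic) → no; 1× O (X1, acyclic) → no; 1× N (X3, acyclic) → no; 1× S (X2, acyclic) → no.
That gives 10 matching atoms.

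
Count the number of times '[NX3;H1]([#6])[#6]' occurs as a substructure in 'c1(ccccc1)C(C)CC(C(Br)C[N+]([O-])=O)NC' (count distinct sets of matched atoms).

[NX3;H1]([#6])[#6] is the SMARTS for a secondary amine: a trivalent nitrogen with one H, bonded to two carbons.
Exactly one fragment in the molecule meets all constraints, giving 1 match.

1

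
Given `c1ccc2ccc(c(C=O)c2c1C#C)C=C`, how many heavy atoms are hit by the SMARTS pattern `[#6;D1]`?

2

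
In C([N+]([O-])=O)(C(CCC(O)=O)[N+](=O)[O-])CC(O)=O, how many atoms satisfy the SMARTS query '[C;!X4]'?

2

Check the 17 heavy atoms by environment: 5× C (X4) → no; 2× C (X3) → match; 4× O (X1) → no; 2× O (X2) → no; 2× N (charge +1, X3) → no; 2× O (charge -1, X1) → no.
That gives 2 matching atoms.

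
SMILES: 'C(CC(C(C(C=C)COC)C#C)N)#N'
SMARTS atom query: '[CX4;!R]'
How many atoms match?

6

Check the 14 heavy atoms by environment: 6× C (X4, acyclic) → match; 2× C (X3, acyclic) → no; 3× C (X2, acyclic) → no; 1× O (X2, acyclic) → no; 1× N (X3, acyclic) → no; 1× N (X1, acyclic) → no.
That gives 6 matching atoms.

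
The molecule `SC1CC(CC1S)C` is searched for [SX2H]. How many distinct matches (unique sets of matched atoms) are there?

[SX2H] is the SMARTS for a thiol: an aliphatic sulfur with two connections, one being H.
The molecule carries 2 separate instances of a thiol (-SH) meeting every constraint; each maps to a distinct set of atoms, giving 2 matches.

2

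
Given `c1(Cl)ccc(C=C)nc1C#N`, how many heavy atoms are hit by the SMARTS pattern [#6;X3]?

7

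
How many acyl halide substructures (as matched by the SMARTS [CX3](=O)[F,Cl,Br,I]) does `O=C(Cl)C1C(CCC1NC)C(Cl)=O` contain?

[CX3](=O)[F,Cl,Br,I] is the SMARTS for an acyl halide: a carbonyl carbon bonded to a halogen.
The molecule carries 2 separate instances of an acyl chloride (-C(=O)Cl) meeting every constraint; each maps to a distinct set of atoms, giving 2 matches.

2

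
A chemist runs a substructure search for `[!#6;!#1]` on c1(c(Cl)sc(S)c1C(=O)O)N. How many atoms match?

6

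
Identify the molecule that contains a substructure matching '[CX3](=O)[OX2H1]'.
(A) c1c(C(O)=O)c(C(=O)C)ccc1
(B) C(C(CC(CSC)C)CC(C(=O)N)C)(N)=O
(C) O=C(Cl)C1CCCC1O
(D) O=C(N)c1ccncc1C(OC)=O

[CX3](=O)[OX2H1] describes an sp2 carbon double-bonded to O and single-bonded to an -OH oxygen (a carboxylic acid).
(A) contains a carboxylic acid group (-C(=O)OH), which satisfies every atom and bond constraint.
(B) has a primary amide (-C(=O)NH2) but the carbonyl is bonded to N, not to an -OH oxygen.
(C) has an acyl chloride (-C(=O)Cl) but the carbonyl is bonded to Cl, not to an -OH oxygen.
(D) has a methyl-ester group (-C(=O)OCH3) but the singly-bonded O has no H (OX2H0, not OX2H1).
So the answer is (A).

A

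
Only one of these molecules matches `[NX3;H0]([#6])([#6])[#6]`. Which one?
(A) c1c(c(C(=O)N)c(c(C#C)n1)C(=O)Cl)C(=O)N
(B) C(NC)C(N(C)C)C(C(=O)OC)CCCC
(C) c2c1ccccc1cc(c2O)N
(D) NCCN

B

[NX3;H0]([#6])([#6])[#6] describes a trivalent nitrogen with no H, bonded to three carbons (a tertiary amine).
(A) has a primary amide (-C(=O)NH2) but the amide nitrogen has H2 and only one carbon neighbour.
(B) contains a dimethylamino group (-N(CH3)2), which satisfies every atom and bond constraint.
(C) has a primary amino group (-NH2) but the nitrogen has H2, not H0 with three carbons.
(D) has a primary amino group (-NH2) but the nitrogen has H2, not H0 with three carbons.
So the answer is (B).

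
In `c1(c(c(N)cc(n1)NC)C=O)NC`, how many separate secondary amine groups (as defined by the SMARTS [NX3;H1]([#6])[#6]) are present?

[NX3;H1]([#6])[#6] is the SMARTS for a secondary amine: a trivalent nitrogen with one H, bonded to two carbons.
The molecule carries 2 separate instances of an N-methylamino group (-NHCH3) meeting every constraint; each maps to a distinct set of atoms, giving 2 matches.

2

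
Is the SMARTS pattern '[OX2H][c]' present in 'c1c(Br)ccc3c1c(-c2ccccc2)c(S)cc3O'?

Yes

The pattern [OX2H][c] describes a hydroxyl oxygen attached to an aromatic carbon — a phenol.
The molecule carries a hydroxyl group (-OH), whose atoms satisfy every constraint of the query, so the pattern matches.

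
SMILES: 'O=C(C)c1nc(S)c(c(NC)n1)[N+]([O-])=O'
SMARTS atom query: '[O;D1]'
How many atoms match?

3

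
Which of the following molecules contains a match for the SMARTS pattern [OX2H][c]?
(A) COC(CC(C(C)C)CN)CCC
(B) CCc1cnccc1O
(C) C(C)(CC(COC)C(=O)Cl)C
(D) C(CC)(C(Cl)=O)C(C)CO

B

[OX2H][c] describes a hydroxyl oxygen attached to an aromatic carbon (a phenol).
(A) has a methoxy ether (-OCH3) but the oxygen has H0, not H1.
(B) contains a hydroxyl group (-OH), which satisfies every atom and bond constraint.
(C) has a methoxy ether (-OCH3) but the oxygen has H0, not H1.
(D) has a hydroxyl group (-OH) but the -OH is on an aliphatic carbon, not an aromatic c.
So the answer is (B).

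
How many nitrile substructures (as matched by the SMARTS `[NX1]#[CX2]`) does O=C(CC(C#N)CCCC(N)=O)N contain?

1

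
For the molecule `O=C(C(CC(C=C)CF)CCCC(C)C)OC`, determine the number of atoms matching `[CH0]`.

1

Check the 17 heavy atoms by environment: 6× C (H2) → no; 4× C (H1) → no; 1× C (H0) → match; 2× O (H0) → no; 3× C (H3) → no; 1× F (H0) → no.
That gives 1 matching atom.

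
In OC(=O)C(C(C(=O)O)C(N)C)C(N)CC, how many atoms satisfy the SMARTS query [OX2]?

2

Check the 15 heavy atoms by environment: 7× C (X4) → no; 2× N (X3) → no; 2× C (X3) → no; 2× O (X1) → no; 2× O (X2) → match.
That gives 2 matching atoms.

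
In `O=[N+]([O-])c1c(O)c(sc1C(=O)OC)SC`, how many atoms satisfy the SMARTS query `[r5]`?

5

The query [r5] means: r5 matches atoms in a five-membered ring.
Check the 15 heavy atoms by environment: 1× s (aromatic, in 5-ring) → match; 4× c (aromatic, in 5-ring) → match; 4× O (acyclic) → no; 3× C (acyclic) → no; 1× S (acyclic) → no; 1× N (charge +1, acyclic) → no; 1× O (charge -1, acyclic) → no.
Summing the matching environments: 1 + 4 = 5 matching atoms.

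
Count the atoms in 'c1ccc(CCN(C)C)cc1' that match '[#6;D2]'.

7

The query [#6;D2] means: any carbon bonded to exactly two heavy atoms.
Check the 11 heavy atoms by environment: 2× C (D2) → match; 1× c (aromatic, D3) → no; 5× c (aromatic, D2) → match; 1× N (D3) → no; 2× C (D1) → no.
Summing the matching environments: 2 + 5 = 7 matching atoms.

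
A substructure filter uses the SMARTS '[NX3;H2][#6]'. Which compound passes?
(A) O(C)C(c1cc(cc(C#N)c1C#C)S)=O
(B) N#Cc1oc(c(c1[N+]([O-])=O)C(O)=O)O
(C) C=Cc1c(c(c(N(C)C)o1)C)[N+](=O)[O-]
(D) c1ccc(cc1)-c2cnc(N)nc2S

[NX3;H2][#6] describes a trivalent nitrogen with two H attached to carbon (a primary amine).
(A) has a nitrile (-C#N) but the nitrogen is NX1 (triple-bonded), not NX3 with two H.
(B) has a nitrile (-C#N) but the nitrogen is NX1 (triple-bonded), not NX3 with two H.
(C) has a dimethylamino group (-N(CH3)2) but the nitrogen has H0, not H2.
(D) contains a primary amino group (-NH2), which satisfies every atom and bond constraint.
So the answer is (D).

D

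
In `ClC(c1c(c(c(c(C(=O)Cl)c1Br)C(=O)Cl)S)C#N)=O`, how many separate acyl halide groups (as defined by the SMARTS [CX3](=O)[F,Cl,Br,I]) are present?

3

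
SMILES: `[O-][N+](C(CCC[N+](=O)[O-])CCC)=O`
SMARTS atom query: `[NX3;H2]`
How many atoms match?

0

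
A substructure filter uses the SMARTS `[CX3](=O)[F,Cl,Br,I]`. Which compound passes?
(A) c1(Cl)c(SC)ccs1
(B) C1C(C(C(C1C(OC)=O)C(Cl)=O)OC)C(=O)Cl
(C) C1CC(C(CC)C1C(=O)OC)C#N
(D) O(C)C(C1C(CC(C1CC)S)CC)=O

B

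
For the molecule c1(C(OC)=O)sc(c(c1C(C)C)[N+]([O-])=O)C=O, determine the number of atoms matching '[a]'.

The query [a] means: a matches any aromatic atom.
Check the 17 heavy atoms by environment: 1× s (aromatic) → match; 4× c (aromatic) → match; 6× C → no; 4× O → no; 1× N (charge +1) → no; 1× O (charge -1) → no.
Summing the matching environments: 1 + 4 = 5 matching atoms.

5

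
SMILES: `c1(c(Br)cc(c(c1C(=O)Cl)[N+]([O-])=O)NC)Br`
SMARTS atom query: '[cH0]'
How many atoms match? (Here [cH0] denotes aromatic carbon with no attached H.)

The query [cH0] means: aromatic carbon with no attached hydrogen (substituted or ring-fusion).
Check the 16 heavy atoms by environment: 5× c (aromatic, H0) → match; 1× c (aromatic, H1) → no; 1× N (H1) → no; 1× C (H3) → no; 2× Br (H0) → no; 1× N (charge +1, H0) → no; 1× O (charge -1, H0) → no; 2× O (H0) → no; 1× C (H0) → no; 1× Cl (H0) → no.
That gives 5 matching atoms.

5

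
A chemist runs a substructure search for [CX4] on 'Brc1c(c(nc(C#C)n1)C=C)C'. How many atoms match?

1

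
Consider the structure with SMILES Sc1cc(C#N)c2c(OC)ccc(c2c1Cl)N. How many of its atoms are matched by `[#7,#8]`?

Check the 17 heavy atoms by environment: 10× c (aromatic) → no; 1× O → match; 2× C → no; 1× S → no; 1× Cl → no; 2× N → match.
Summing the matching environments: 1 + 2 = 3 matching atoms.

3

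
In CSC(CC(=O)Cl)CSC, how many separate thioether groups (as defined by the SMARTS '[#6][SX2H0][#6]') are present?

2

[#6][SX2H0][#6] is the SMARTS for a thioether: an aliphatic sulfur bridging two carbons with no H on the sulfur.
The molecule carries 2 separate instances of a methylthio ether (-SCH3) meeting every constraint; each maps to a distinct set of atoms, giving 2 matches.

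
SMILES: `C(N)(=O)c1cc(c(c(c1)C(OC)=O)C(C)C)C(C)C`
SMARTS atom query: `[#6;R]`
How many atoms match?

Check the 19 heavy atoms by environment: 6× c (aromatic, in 6-ring) → match; 9× C (acyclic) → no; 3× O (acyclic) → no; 1× N (acyclic) → no.
That gives 6 matching atoms.

6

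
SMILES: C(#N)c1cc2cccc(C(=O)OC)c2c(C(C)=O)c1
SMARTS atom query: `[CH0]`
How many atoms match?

The query [CH0] means: aliphatic carbon with no attached hydrogen.
Check the 19 heavy atoms by environment: 5× c (aromatic, H0) → no; 5× c (aromatic, H1) → no; 3× C (H0) → match; 3× O (H0) → no; 2× C (H3) → no; 1× N (H0) → no.
That gives 3 matching atoms.

3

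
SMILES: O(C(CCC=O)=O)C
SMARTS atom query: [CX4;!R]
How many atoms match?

The query [CX4;!R] means: aliphatic carbon with four total connections, not in a ring.
Check the 8 heavy atoms by environment: 3× C (X4, acyclic) → match; 2× C (X3, acyclic) → no; 2× O (X1, acyclic) → no; 1× O (X2, acyclic) → no.
That gives 3 matching atoms.

3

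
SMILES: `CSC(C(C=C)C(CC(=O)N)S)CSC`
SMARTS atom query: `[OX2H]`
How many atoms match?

Check the 15 heavy atoms by environment: 2× C (H2, X4) → no; 3× C (H1, X4) → no; 1× C (H0, X3) → no; 1× O (H0, X1) → no; 1× N (H2, X3) → no; 2× S (H0, X2) → no; 2× C (H3, X4) → no; 1× C (H1, X3) → no; 1× C (H2, X3) → no; 1× S (H1, X2) → no.
No environment satisfies the query, so 0 matching atoms.

0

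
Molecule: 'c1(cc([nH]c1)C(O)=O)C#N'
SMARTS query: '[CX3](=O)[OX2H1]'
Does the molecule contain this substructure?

Yes

The pattern [CX3](=O)[OX2H1] describes an sp2 carbon double-bonded to O and single-bonded to an -OH oxygen — a carboxylic acid.
The molecule carries a carboxylic acid group (-C(=O)OH), whose atoms satisfy every constraint of the query, so the pattern matches.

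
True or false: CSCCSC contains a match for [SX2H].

False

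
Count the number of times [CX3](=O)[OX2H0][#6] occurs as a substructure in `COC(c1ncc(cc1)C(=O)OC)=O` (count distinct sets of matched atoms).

2

[CX3](=O)[OX2H0][#6] is the SMARTS for an ester: a carbonyl carbon bonded to an oxygen that is itself bonded to carbon (no H on that O).
The molecule carries 2 separate instances of a methyl-ester group (-C(=O)OCH3) meeting every constraint; each maps to a distinct set of atoms, giving 2 matches.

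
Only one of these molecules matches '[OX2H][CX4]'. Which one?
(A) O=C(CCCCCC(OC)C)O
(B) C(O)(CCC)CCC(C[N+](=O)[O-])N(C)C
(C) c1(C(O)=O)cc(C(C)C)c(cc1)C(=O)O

[OX2H][CX4] describes a hydroxyl oxygen bound to an sp3 (X4) carbon (an aliphatic alcohol).
(A) has a methoxy ether (-OCH3) but the oxygen has H0 (ether), not H1.
(B) contains a hydroxyl group (-OH), which satisfies every atom and bond constraint.
(C) has a carboxylic acid group (-C(=O)OH) but the -OH is on a CX3 carbonyl carbon, not a CX4 carbon.
So the answer is (B).

B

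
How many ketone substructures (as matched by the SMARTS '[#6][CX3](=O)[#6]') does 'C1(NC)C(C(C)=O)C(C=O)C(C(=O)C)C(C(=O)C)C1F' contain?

3

[#6][CX3](=O)[#6] is the SMARTS for a ketone: a carbonyl carbon (no H) flanked by two carbons.
The molecule carries 3 separate instances of an acetyl/ketone group (-C(=O)CH3) meeting every constraint; each maps to a distinct set of atoms, giving 3 matches.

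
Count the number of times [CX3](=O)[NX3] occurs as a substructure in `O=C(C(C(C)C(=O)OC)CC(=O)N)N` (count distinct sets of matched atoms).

2

[CX3](=O)[NX3] is the SMARTS for an amide: a carbonyl carbon bonded to a trivalent nitrogen.
The molecule carries 2 separate instances of a primary amide (-C(=O)NH2) meeting every constraint; each maps to a distinct set of atoms, giving 2 matches.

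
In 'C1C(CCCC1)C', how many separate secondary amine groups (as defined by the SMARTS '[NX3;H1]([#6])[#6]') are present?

[NX3;H1]([#6])[#6] is the SMARTS for a secondary amine: a trivalent nitrogen with one H, bonded to two carbons.
No fragment in the molecule satisfies every constraint, giving 0 matches.

0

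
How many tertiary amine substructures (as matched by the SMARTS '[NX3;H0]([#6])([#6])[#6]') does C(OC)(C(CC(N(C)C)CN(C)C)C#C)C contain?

[NX3;H0]([#6])([#6])[#6] is the SMARTS for a tertiary amine: a trivalent nitrogen with no H, bonded to three carbons.
The molecule carries 2 separate instances of a dimethylamino group (-N(CH3)2) meeting every constraint; each maps to a distinct set of atoms, giving 2 matches.

2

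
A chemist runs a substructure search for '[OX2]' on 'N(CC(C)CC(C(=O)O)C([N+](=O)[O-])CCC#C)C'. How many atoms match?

1

The query [OX2] means: aliphatic oxygen with two total connections — ether, hydroxyl, or ester single-bond O.
Check the 18 heavy atoms by environment: 9× C (X4) → no; 1× N (X3) → no; 1× N (charge +1, X3) → no; 1× O (charge -1, X1) → no; 2× O (X1) → no; 1× C (X3) → no; 1× O (X2) → match; 2× C (X2) → no.
That gives 1 matching atom.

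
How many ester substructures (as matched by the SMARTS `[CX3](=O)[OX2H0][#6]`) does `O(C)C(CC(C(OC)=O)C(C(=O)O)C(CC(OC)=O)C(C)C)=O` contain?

[CX3](=O)[OX2H0][#6] is the SMARTS for an ester: a carbonyl carbon bonded to an oxygen that is itself bonded to carbon (no H on that O).
The molecule carries 3 separate instances of a methyl-ester group (-C(=O)OCH3) meeting every constraint; each maps to a distinct set of atoms, giving 3 matches.

3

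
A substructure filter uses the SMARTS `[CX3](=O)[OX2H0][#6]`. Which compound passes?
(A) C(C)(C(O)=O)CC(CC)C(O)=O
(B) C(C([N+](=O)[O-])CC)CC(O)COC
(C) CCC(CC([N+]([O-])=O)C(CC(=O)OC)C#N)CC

C

[CX3](=O)[OX2H0][#6] describes a carbonyl carbon bonded to an oxygen that is itself bonded to carbon (no H on that O) (an ester).
(A) has a carboxylic acid group (-C(=O)OH) but the singly-bonded O carries H (OX2H1, not H0).
(B) has a methoxy ether (-OCH3) but the ether oxygen is not adjacent to a C=O carbon.
(C) contains a methyl-ester group (-C(=O)OCH3), which satisfies every atom and bond constraint.
So the answer is (C).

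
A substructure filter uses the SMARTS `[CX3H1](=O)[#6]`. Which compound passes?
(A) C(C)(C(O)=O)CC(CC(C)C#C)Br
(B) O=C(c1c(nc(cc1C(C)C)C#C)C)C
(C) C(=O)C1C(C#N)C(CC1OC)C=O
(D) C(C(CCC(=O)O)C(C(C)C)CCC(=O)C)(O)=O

C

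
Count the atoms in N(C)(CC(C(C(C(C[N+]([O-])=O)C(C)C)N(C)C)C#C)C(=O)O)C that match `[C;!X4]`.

The query [C;!X4] means: aliphatic carbon that does not have four total connections.
Check the 23 heavy atoms by environment: 13× C (X4) → no; 2× N (X3) → no; 2× C (X2) → match; 1× C (X3) → match; 2× O (X1) → no; 1× O (X2) → no; 1× N (charge +1, X3) → no; 1× O (charge -1, X1) → no.
Summing the matching environments: 2 + 1 = 3 matching atoms.

3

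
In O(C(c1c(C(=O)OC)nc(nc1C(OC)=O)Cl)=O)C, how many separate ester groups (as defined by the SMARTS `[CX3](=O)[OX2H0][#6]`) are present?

3

[CX3](=O)[OX2H0][#6] is the SMARTS for an ester: a carbonyl carbon bonded to an oxygen that is itself bonded to carbon (no H on that O).
The molecule carries 3 separate instances of a methyl-ester group (-C(=O)OCH3) meeting every constraint; each maps to a distinct set of atoms, giving 3 matches.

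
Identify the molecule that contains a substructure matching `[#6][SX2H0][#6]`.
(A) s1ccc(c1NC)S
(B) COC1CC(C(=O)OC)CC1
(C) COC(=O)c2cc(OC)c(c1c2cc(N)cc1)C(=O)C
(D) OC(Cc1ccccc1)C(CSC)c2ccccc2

[#6][SX2H0][#6] describes an aliphatic sulfur bridging two carbons with no H on the sulfur (a thioether).
(A) has a thiol (-SH) but the sulfur has H1, not H0 bridging two carbons.
(B) has a methoxy ether (-OCH3) but the bridging atom is O, not S.
(C) has a methoxy ether (-OCH3) but the bridging atom is O, not S.
(D) contains a methylthio ether (-SCH3), which satisfies every atom and bond constraint.
So the answer is (D).

D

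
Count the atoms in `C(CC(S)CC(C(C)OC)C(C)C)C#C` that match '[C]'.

13

The query [C] means: uppercase C matches aliphatic (non-aromatic) carbon only.
Check the 15 heavy atoms by environment: 13× C → match; 1× O → no; 1× S → no.
That gives 13 matching atoms.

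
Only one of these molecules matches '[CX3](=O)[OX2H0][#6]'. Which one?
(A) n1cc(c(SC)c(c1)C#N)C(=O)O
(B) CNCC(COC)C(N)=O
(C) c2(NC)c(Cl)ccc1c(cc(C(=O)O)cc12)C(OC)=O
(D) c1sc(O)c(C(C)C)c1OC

C

[CX3](=O)[OX2H0][#6] describes a carbonyl carbon bonded to an oxygen that is itself bonded to carbon (no H on that O) (an ester).
(A) has a carboxylic acid group (-C(=O)OH) but the singly-bonded O carries H (OX2H1, not H0).
(B) has a methoxy ether (-OCH3) but the ether oxygen is not adjacent to a C=O carbon.
(C) contains a methyl-ester group (-C(=O)OCH3), which satisfies every atom and bond constraint.
(D) has a methoxy ether (-OCH3) but the ether oxygen is not adjacent to a C=O carbon.
So the answer is (C).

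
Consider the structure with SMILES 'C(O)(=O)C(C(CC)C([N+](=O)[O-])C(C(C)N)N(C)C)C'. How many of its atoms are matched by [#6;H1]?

5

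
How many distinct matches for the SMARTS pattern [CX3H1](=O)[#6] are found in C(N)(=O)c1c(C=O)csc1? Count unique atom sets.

1

[CX3H1](=O)[#6] is the SMARTS for an aldehyde: an sp2 carbon with one H, double-bonded to O and single-bonded to carbon.
Exactly one fragment in the molecule meets all constraints, giving 1 match.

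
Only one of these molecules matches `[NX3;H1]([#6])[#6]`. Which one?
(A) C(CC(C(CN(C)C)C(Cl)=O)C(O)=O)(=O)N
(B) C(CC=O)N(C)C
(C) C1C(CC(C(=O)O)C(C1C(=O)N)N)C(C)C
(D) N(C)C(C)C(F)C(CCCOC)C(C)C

D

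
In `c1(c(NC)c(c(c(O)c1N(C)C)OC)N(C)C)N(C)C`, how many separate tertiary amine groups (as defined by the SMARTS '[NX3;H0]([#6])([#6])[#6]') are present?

3

[NX3;H0]([#6])([#6])[#6] is the SMARTS for a tertiary amine: a trivalent nitrogen with no H, bonded to three carbons.
The molecule carries 3 separate instances of a dimethylamino group (-N(CH3)2) meeting every constraint; each maps to a distinct set of atoms, giving 3 matches.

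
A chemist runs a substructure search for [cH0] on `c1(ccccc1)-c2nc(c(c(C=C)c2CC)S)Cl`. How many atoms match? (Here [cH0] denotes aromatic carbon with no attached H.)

6

Check the 18 heavy atoms by environment: 1× n (aromatic, H0) → no; 6× c (aromatic, H0) → match; 1× C (H1) → no; 2× C (H2) → no; 1× Cl (H0) → no; 1× C (H3) → no; 1× S (H1) → no; 5× c (aromatic, H1) → no.
That gives 6 matching atoms.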